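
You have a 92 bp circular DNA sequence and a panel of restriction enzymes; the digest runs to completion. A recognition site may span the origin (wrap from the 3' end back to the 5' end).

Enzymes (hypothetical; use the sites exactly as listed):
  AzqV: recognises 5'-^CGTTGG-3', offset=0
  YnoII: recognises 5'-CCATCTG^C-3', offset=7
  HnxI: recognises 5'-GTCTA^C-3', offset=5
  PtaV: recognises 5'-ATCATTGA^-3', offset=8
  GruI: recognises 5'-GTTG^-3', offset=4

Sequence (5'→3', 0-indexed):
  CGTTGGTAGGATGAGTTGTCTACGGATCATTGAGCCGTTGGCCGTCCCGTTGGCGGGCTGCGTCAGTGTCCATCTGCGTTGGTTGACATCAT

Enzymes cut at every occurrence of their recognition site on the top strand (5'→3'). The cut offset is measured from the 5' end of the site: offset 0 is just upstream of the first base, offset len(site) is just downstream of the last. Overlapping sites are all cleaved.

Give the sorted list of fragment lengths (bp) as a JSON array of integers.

Scan for sites:
  AzqV CGTTGG/0: at [0, 35, 47, 76] ⇒ [0, 35, 47, 76]
  YnoII CCATCTGC/7: at [69] ⇒ [76]
  HnxI GTCTAC/5: at [17] ⇒ [22]
  PtaV ATCATTGA/8: at [25] ⇒ [33]
  GruI GTTG/4: at [1, 14, 36, 48, 77, 81] ⇒ [5, 18, 40, 52, 81, 85]

Pooled cuts: [0, 5, 18, 22, 33, 35, 40, 47, 52, 76, 81, 85]

Fragment lengths:
  0→5: 5 bp
  5→18: 13 bp
  18→22: 4 bp
  22→33: 11 bp
  33→35: 2 bp
  35→40: 5 bp
  40→47: 7 bp
  47→52: 5 bp
  52→76: 24 bp
  76→81: 5 bp
  81→85: 4 bp
  85→0 (wrap): 92-85+0 = 7 bp

[2,4,4,5,5,5,5,7,7,11,13,24]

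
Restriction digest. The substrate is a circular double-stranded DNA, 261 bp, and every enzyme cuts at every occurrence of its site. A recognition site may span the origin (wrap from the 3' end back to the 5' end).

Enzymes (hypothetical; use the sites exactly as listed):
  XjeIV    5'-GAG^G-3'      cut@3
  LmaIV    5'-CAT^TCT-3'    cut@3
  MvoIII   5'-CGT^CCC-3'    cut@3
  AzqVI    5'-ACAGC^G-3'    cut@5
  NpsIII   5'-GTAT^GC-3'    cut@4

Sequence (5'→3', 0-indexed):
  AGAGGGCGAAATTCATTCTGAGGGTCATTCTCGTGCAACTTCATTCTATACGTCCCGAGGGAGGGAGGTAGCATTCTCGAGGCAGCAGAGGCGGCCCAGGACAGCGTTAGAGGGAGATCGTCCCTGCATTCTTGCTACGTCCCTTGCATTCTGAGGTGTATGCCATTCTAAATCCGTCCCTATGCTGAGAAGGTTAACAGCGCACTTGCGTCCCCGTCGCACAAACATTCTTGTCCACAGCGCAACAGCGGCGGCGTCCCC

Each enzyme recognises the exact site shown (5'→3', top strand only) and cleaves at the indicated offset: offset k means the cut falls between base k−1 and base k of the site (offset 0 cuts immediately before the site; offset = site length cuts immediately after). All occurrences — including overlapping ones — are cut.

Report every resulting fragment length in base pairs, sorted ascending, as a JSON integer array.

[4,4,5,6,6,6,6,6,7,7,7,8,8,8,8,9,9,9,9,10,11,11,12,13,15,16,17,24]

Site scan:
  XjeIV GAGG/3: at [1, 19, 56, 60, 64, 78, 87, 109, 152] ⇒ [4, 22, 59, 63, 67, 81, 90, 112, 155]
  LmaIV CATTCT/3: at [13, 25, 41, 71, 126, 146, 163, 225] ⇒ [16, 28, 44, 74, 129, 149, 166, 228]
  MvoIII CGTCCC/3: at [50, 118, 137, 174, 208, 254] ⇒ [53, 121, 140, 177, 211, 257]
  AzqVI ACAGCG/5: at [100, 196, 236, 244] ⇒ [105, 201, 241, 249]
  NpsIII GTATGC/4: at [157] ⇒ [161]

Pooled cuts: [4, 16, 22, 28, 44, 53, 59, 63, 67, 74, 81, 90, 105, 112, 121, 129, 140, 149, 155, 161, 166, 177, 201, 211, 228, 241, 249, 257]

Fragment lengths:
  4→16: 12 bp
  16→22: 6 bp
  22→28: 6 bp
  28→44: 16 bp
  44→53: 9 bp
  53→59: 6 bp
  59→63: 4 bp
  63→67: 4 bp
  67→74: 7 bp
  74→81: 7 bp
  81→90: 9 bp
  90→105: 15 bp
  105→112: 7 bp
  112→121: 9 bp
  121→129: 8 bp
  129→140: 11 bp
  140→149: 9 bp
  149→155: 6 bp
  155→161: 6 bp
  161→166: 5 bp
  166→177: 11 bp
  177→201: 24 bp
  201→211: 10 bp
  211→228: 17 bp
  228→241: 13 bp
  241→249: 8 bp
  249→257: 8 bp
  257→4 (wrap): 261-257+4 = 8 bp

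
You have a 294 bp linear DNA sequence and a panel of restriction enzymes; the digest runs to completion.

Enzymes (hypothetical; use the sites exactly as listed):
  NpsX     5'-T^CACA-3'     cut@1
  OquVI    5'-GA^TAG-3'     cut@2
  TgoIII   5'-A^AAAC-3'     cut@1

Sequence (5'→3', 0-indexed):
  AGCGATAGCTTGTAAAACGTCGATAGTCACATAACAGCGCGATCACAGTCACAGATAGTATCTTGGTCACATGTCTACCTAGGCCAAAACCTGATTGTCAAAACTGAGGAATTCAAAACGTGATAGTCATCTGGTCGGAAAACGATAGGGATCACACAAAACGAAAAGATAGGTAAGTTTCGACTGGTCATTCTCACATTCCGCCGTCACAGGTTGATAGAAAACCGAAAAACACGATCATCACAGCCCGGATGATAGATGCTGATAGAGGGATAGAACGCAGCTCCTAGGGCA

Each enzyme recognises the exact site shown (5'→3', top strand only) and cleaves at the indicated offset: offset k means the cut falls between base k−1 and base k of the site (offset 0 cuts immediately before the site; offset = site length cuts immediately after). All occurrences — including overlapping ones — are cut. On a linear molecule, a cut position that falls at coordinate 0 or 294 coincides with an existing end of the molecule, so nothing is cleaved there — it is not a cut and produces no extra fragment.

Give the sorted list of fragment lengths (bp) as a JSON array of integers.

Scan for sites:
  NpsX (TCACA, off=1): starts [26, 42, 48, 66, 151, 193, 206, 240] → cuts [27, 43, 49, 67, 152, 194, 207, 241]
  OquVI (GATAG, off=2): starts [3, 21, 53, 121, 143, 167, 215, 253, 263, 271] → cuts [5, 23, 55, 123, 145, 169, 217, 255, 265, 273]
  TgoIII (AAAAC, off=1): starts [13, 85, 99, 114, 138, 157, 220, 228] → cuts [14, 86, 100, 115, 139, 158, 221, 229]

All cut coordinates (distinct, sorted): [5, 14, 23, 27, 43, 49, 55, 67, 86, 100, 115, 123, 139, 145, 152, 158, 169, 194, 207, 217, 221, 229, 241, 255, 265, 273]

Fragment lengths:
  [0,5): 5 bp
  [5,14): 9 bp
  [14,23): 9 bp
  [23,27): 4 bp
  [27,43): 16 bp
  [43,49): 6 bp
  [49,55): 6 bp
  [55,67): 12 bp
  [67,86): 19 bp
  [86,100): 14 bp
  [100,115): 15 bp
  [115,123): 8 bp
  [123,139): 16 bp
  [139,145): 6 bp
  [145,152): 7 bp
  [152,158): 6 bp
  [158,169): 11 bp
  [169,194): 25 bp
  [194,207): 13 bp
  [207,217): 10 bp
  [217,221): 4 bp
  [221,229): 8 bp
  [229,241): 12 bp
  [241,255): 14 bp
  [255,265): 10 bp
  [265,273): 8 bp
  [273,294): 21 bp

[4,4,5,6,6,6,6,7,8,8,8,9,9,10,10,11,12,12,13,14,14,15,16,16,19,21,25]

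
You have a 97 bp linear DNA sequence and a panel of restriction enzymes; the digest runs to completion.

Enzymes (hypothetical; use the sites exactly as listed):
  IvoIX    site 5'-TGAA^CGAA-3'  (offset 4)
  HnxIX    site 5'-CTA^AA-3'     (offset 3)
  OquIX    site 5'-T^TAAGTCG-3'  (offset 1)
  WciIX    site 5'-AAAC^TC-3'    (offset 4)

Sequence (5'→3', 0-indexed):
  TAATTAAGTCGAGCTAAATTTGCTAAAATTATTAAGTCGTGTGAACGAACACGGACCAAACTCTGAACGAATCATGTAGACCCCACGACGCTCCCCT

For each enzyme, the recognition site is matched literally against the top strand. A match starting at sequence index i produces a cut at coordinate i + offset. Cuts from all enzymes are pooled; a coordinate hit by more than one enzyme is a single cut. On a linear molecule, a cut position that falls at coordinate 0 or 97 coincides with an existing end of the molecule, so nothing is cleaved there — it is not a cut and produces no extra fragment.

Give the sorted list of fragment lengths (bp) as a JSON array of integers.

[4,6,7,9,12,13,16,30]

Site scan:
  IvoIX (TGAACGAA, off=4): starts [41, 63] → cuts [45, 67]
  HnxIX (CTAAA, off=3): starts [13, 22] → cuts [16, 25]
  OquIX (TTAAGTCG, off=1): starts [3, 31] → cuts [4, 32]
  WciIX (AAACTC, off=4): starts [57] → cuts [61]

Pooled cuts: [4, 16, 25, 32, 45, 61, 67]

Fragment lengths:
  [0,4): 4 bp
  [4,16): 12 bp
  [16,25): 9 bp
  [25,32): 7 bp
  [32,45): 13 bp
  [45,61): 16 bp
  [61,67): 6 bp
  [67,97): 30 bp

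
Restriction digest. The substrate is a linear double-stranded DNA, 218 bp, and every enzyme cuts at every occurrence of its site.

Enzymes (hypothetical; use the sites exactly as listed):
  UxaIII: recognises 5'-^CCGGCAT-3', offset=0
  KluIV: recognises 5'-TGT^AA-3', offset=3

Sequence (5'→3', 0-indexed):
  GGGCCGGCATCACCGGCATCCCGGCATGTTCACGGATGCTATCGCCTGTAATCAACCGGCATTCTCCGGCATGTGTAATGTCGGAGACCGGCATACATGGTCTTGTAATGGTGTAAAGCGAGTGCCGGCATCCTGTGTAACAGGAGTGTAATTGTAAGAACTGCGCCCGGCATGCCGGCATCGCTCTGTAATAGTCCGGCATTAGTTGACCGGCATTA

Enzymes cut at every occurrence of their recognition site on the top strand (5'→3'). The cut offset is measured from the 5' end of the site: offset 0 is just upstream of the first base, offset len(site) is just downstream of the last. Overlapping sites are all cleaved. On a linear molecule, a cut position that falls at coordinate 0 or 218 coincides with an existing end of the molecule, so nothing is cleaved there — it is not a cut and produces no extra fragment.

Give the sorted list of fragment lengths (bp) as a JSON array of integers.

[3,6,6,6,8,8,8,9,9,10,10,11,11,11,11,14,14,15,19,29]

Scan for sites:
  UxaIII CCGGCAT/0: at [3, 12, 20, 55, 65, 87, 124, 166, 174, 195, 209] ⇒ [3, 12, 20, 55, 65, 87, 124, 166, 174, 195, 209]
  KluIV TGTAA/3: at [46, 73, 103, 111, 135, 146, 152, 186] ⇒ [49, 76, 106, 114, 138, 149, 155, 189]

All cut coordinates (distinct, sorted): [3, 12, 20, 49, 55, 65, 76, 87, 106, 114, 124, 138, 149, 155, 166, 174, 189, 195, 209]

Fragments:
  [0,3): 3 bp
  [3,12): 9 bp
  [12,20): 8 bp
  [20,49): 29 bp
  [49,55): 6 bp
  [55,65): 10 bp
  [65,76): 11 bp
  [76,87): 11 bp
  [87,106): 19 bp
  [106,114): 8 bp
  [114,124): 10 bp
  [124,138): 14 bp
  [138,149): 11 bp
  [149,155): 6 bp
  [155,166): 11 bp
  [166,174): 8 bp
  [174,189): 15 bp
  [189,195): 6 bp
  [195,209): 14 bp
  [209,218): 9 bp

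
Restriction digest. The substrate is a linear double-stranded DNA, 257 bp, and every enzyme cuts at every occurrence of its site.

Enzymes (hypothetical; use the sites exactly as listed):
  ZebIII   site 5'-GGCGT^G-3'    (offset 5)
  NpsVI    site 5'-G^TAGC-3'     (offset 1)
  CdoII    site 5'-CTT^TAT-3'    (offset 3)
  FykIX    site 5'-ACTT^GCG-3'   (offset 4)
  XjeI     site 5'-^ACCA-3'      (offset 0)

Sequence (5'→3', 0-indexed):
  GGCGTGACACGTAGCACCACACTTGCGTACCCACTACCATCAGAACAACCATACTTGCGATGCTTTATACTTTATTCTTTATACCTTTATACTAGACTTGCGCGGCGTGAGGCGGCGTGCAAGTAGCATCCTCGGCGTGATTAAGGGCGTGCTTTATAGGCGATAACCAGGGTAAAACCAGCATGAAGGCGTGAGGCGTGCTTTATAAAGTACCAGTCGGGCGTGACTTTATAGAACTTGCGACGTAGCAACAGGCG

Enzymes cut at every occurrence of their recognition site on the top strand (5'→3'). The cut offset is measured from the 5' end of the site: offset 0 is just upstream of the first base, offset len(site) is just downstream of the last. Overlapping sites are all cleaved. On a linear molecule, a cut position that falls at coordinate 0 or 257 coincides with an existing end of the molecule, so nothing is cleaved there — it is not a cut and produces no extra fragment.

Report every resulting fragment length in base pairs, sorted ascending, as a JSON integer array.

Scan for sites:
  ZebIII (GGCGTG, off=5): starts [0, 103, 113, 133, 145, 187, 194, 219] → cuts [5, 108, 118, 138, 150, 192, 199, 224]
  NpsVI (GTAGC, off=1): starts [10, 122, 244] → cuts [11, 123, 245]
  CdoII (CTTTAT, off=3): starts [62, 69, 76, 84, 151, 200, 226] → cuts [65, 72, 79, 87, 154, 203, 229]
  FykIX (ACTTGCG, off=4): starts [20, 52, 95, 235] → cuts [24, 56, 99, 239]
  XjeI (ACCA, off=0): starts [15, 35, 47, 165, 176, 211] → cuts [15, 35, 47, 165, 176, 211]

Pooled cuts: [5, 11, 15, 24, 35, 47, 56, 65, 72, 79, 87, 99, 108, 118, 123, 138, 150, 154, 165, 176, 192, 199, 203, 211, 224, 229, 239, 245]

Fragment lengths:
  [0,5): 5 bp
  [5,11): 6 bp
  [11,15): 4 bp
  [15,24): 9 bp
  [24,35): 11 bp
  [35,47): 12 bp
  [47,56): 9 bp
  [56,65): 9 bp
  [65,72): 7 bp
  [72,79): 7 bp
  [79,87): 8 bp
  [87,99): 12 bp
  [99,108): 9 bp
  [108,118): 10 bp
  [118,123): 5 bp
  [123,138): 15 bp
  [138,150): 12 bp
  [150,154): 4 bp
  [154,165): 11 bp
  [165,176): 11 bp
  [176,192): 16 bp
  [192,199): 7 bp
  [199,203): 4 bp
  [203,211): 8 bp
  [211,224): 13 bp
  [224,229): 5 bp
  [229,239): 10 bp
  [239,245): 6 bp
  [245,257): 12 bp

[4,4,4,5,5,5,6,6,7,7,7,8,8,9,9,9,9,10,10,11,11,11,12,12,12,12,13,15,16]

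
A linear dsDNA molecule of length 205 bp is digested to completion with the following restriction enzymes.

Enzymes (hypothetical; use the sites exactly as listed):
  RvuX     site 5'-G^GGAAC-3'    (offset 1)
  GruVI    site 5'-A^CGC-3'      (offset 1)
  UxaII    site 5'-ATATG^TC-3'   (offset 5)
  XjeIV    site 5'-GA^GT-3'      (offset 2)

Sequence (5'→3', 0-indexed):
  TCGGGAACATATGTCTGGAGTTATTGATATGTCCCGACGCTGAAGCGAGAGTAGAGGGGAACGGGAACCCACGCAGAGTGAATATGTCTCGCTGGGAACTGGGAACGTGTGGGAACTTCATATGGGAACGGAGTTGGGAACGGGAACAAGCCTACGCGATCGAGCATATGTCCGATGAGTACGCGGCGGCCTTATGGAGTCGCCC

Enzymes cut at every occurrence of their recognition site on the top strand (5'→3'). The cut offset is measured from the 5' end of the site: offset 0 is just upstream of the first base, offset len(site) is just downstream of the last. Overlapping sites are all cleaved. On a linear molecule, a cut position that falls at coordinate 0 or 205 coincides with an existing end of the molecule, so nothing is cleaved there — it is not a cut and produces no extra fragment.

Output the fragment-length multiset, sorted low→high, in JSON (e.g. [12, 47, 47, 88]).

[3,3,4,6,6,6,6,6,7,7,7,8,8,8,8,9,10,10,12,12,13,13,16,17]

Site scan:
  RvuX (GGGAAC, off=1): starts [2, 56, 62, 93, 100, 110, 123, 135, 141] → cuts [3, 57, 63, 94, 101, 111, 124, 136, 142]
  GruVI (ACGC, off=1): starts [36, 70, 153, 180] → cuts [37, 71, 154, 181]
  UxaII (ATATGTC, off=5): starts [8, 26, 81, 165] → cuts [13, 31, 86, 170]
  XjeIV (GAGT, off=2): starts [17, 48, 75, 130, 176, 196] → cuts [19, 50, 77, 132, 178, 198]

All cut coordinates (distinct, sorted): [3, 13, 19, 31, 37, 50, 57, 63, 71, 77, 86, 94, 101, 111, 124, 132, 136, 142, 154, 170, 178, 181, 198]

Fragments:
  [0,3): 3 bp
  [3,13): 10 bp
  [13,19): 6 bp
  [19,31): 12 bp
  [31,37): 6 bp
  [37,50): 13 bp
  [50,57): 7 bp
  [57,63): 6 bp
  [63,71): 8 bp
  [71,77): 6 bp
  [77,86): 9 bp
  [86,94): 8 bp
  [94,101): 7 bp
  [101,111): 10 bp
  [111,124): 13 bp
  [124,132): 8 bp
  [132,136): 4 bp
  [136,142): 6 bp
  [142,154): 12 bp
  [154,170): 16 bp
  [170,178): 8 bp
  [178,181): 3 bp
  [181,198): 17 bp
  [198,205): 7 bp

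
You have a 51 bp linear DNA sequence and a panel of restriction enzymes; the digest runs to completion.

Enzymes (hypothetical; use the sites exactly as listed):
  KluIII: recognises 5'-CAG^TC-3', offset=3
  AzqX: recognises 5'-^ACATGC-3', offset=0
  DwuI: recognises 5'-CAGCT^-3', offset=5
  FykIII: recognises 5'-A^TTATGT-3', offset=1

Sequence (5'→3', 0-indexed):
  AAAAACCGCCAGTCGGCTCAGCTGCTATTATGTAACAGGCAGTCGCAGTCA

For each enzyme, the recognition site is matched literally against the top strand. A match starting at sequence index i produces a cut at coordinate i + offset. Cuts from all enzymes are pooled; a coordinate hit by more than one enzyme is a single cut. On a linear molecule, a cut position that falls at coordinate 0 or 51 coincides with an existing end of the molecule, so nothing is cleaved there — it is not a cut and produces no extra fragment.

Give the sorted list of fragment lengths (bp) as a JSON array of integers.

[3,4,6,11,12,15]

Site scan:
  KluIII CAGTC/3: at [9, 39, 45] ⇒ [12, 42, 48]
  AzqX (ACATGC, off=0): no sites
  DwuI CAGCT/5: at [18] ⇒ [23]
  FykIII ATTATGT/1: at [26] ⇒ [27]

All cut coordinates (distinct, sorted): [12, 23, 27, 42, 48]

Fragments:
  [0,12): 12 bp
  [12,23): 11 bp
  [23,27): 4 bp
  [27,42): 15 bp
  [42,48): 6 bp
  [48,51): 3 bp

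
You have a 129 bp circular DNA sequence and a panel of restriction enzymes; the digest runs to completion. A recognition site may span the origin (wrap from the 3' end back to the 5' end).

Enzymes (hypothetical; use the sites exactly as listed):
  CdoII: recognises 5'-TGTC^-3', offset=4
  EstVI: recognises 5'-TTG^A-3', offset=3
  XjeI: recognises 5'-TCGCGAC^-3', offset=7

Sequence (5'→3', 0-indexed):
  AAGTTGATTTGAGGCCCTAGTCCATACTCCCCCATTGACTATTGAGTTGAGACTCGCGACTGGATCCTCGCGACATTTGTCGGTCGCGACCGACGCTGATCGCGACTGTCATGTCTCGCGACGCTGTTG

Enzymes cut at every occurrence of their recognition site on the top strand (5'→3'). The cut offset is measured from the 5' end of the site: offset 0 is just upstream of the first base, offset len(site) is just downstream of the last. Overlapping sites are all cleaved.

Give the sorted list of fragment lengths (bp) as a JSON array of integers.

Site scan:
  CdoII TGTC/4: at [77, 106, 111] ⇒ [81, 110, 115]
  EstVI TTGA/3: at [3, 8, 34, 41, 46, 126] ⇒ [0, 6, 11, 37, 44, 49]
  XjeI TCGCGAC/7: at [53, 67, 83, 99, 115] ⇒ [60, 74, 90, 106, 122]

Pooled cuts: [0, 6, 11, 37, 44, 49, 60, 74, 81, 90, 106, 110, 115, 122]

Fragments:
  0→6: 6 bp
  6→11: 5 bp
  11→37: 26 bp
  37→44: 7 bp
  44→49: 5 bp
  49→60: 11 bp
  60→74: 14 bp
  74→81: 7 bp
  81→90: 9 bp
  90→106: 16 bp
  106→110: 4 bp
  110→115: 5 bp
  115→122: 7 bp
  122→0 (wrap): 129-122+0 = 7 bp

[4,5,5,5,6,7,7,7,7,9,11,14,16,26]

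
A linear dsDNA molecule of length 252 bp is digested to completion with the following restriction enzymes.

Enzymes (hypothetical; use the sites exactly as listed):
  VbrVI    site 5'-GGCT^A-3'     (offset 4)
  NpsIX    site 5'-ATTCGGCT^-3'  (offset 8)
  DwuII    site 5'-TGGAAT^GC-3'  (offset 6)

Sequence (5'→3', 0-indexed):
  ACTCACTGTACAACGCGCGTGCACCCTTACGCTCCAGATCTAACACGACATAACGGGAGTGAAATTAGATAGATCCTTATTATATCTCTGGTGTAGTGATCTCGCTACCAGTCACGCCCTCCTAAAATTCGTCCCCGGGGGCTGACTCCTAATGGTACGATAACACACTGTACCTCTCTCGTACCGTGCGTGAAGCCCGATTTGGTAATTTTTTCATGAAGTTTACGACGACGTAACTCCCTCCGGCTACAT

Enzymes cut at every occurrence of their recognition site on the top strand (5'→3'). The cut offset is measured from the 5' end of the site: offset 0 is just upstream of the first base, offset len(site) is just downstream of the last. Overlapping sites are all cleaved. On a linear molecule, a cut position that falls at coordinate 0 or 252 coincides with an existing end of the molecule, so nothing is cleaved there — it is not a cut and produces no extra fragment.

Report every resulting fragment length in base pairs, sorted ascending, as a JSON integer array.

Per-enzyme occurrences:
  VbrVI (GGCTA, off=4): starts [244] → cuts [248]
  NpsIX (ATTCGGCT, off=8): no sites
  DwuII (TGGAATGC, off=6): no sites

All cut coordinates (distinct, sorted): [248]

Fragment lengths:
  [0,248): 248 bp
  [248,252): 4 bp

[4,248]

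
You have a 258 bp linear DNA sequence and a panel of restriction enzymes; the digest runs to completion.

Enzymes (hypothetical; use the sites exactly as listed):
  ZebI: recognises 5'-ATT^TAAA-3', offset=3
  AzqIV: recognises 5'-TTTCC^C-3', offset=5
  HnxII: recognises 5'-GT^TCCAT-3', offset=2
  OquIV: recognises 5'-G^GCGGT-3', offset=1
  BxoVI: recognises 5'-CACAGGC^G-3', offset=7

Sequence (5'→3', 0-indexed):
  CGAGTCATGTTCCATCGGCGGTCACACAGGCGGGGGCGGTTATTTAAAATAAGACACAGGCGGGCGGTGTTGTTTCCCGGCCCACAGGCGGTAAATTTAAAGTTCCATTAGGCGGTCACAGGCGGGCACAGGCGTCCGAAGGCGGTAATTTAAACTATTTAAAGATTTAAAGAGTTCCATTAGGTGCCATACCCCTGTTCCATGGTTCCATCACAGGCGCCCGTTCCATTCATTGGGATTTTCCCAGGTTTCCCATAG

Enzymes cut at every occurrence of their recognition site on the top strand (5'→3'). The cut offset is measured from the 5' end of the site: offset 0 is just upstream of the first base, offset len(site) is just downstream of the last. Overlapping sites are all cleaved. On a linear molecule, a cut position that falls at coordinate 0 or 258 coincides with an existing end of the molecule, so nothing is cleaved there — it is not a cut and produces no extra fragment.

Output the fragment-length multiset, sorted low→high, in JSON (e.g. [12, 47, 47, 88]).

[2,2,4,5,6,6,7,8,8,8,8,8,8,9,9,9,9,10,10,10,12,12,14,14,17,20,23]

Site scan:
  ZebI (ATTTAAA, off=3): starts [41, 94, 147, 156, 164] → cuts [44, 97, 150, 159, 167]
  AzqIV (TTTCCC, off=5): starts [72, 239, 248] → cuts [77, 244, 253]
  HnxII (GTTCCAT, off=2): starts [8, 101, 173, 196, 204, 222] → cuts [10, 103, 175, 198, 206, 224]
  OquIV (GGCGGT, off=1): starts [16, 34, 62, 86, 110, 140] → cuts [17, 35, 63, 87, 111, 141]
  BxoVI (CACAGGCG, off=7): starts [24, 54, 82, 116, 126, 211] → cuts [31, 61, 89, 123, 133, 218]

All cut coordinates (distinct, sorted): [10, 17, 31, 35, 44, 61, 63, 77, 87, 89, 97, 103, 111, 123, 133, 141, 150, 159, 167, 175, 198, 206, 218, 224, 244, 253]

Fragment lengths:
  [0,10): 10 bp
  [10,17): 7 bp
  [17,31): 14 bp
  [31,35): 4 bp
  [35,44): 9 bp
  [44,61): 17 bp
  [61,63): 2 bp
  [63,77): 14 bp
  [77,87): 10 bp
  [87,89): 2 bp
  [89,97): 8 bp
  [97,103): 6 bp
  [103,111): 8 bp
  [111,123): 12 bp
  [123,133): 10 bp
  [133,141): 8 bp
  [141,150): 9 bp
  [150,159): 9 bp
  [159,167): 8 bp
  [167,175): 8 bp
  [175,198): 23 bp
  [198,206): 8 bp
  [206,218): 12 bp
  [218,224): 6 bp
  [224,244): 20 bp
  [244,253): 9 bp
  [253,258): 5 bp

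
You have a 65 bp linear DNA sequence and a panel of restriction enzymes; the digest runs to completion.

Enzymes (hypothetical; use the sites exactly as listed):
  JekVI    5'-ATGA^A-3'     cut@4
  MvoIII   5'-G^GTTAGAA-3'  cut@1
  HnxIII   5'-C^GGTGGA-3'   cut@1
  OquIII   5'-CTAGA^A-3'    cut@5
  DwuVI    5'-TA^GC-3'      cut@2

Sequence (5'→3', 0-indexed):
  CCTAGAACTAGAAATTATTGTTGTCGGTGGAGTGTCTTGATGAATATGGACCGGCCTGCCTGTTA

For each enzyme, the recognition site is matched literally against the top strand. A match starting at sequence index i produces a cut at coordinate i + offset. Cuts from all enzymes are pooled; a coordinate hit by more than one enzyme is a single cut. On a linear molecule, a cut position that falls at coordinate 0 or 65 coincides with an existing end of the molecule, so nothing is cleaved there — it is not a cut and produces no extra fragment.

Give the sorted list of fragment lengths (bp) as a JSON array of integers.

Scan for sites:
  JekVI (ATGAA, off=4): starts [39] → cuts [43]
  MvoIII (GGTTAGAA, off=1): no sites
  HnxIII (CGGTGGA, off=1): starts [24] → cuts [25]
  OquIII (CTAGAA, off=5): starts [1, 7] → cuts [6, 12]
  DwuVI (TAGC, off=2): no sites

All cut coordinates (distinct, sorted): [6, 12, 25, 43]

Fragments:
  [0,6): 6 bp
  [6,12): 6 bp
  [12,25): 13 bp
  [25,43): 18 bp
  [43,65): 22 bp

[6,6,13,18,22]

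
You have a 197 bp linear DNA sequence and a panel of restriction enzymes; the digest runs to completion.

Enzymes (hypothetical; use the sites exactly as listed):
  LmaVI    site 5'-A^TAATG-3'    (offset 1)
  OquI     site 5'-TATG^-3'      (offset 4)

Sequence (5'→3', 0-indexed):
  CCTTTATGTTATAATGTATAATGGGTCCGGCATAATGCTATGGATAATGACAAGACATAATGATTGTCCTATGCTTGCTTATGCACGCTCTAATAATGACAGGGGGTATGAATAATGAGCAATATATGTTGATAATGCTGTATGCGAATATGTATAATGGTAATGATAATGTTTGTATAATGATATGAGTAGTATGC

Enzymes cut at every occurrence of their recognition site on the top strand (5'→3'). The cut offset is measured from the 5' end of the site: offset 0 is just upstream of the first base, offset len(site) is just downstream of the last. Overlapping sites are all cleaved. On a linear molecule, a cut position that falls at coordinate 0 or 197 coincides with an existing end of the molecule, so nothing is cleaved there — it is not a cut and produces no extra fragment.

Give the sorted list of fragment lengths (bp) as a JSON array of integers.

[1,2,2,2,3,4,7,8,8,9,10,10,10,10,11,12,12,13,14,16,16,17]

Scan for sites:
  LmaVI ATAATG/1: at [10, 17, 31, 43, 56, 92, 111, 131, 153, 165, 176] ⇒ [11, 18, 32, 44, 57, 93, 112, 132, 154, 166, 177]
  OquI TATG/4: at [4, 38, 69, 79, 106, 124, 140, 148, 183, 192] ⇒ [8, 42, 73, 83, 110, 128, 144, 152, 187, 196]

All cut coordinates (distinct, sorted): [8, 11, 18, 32, 42, 44, 57, 73, 83, 93, 110, 112, 128, 132, 144, 152, 154, 166, 177, 187, 196]

Fragments:
  [0,8): 8 bp
  [8,11): 3 bp
  [11,18): 7 bp
  [18,32): 14 bp
  [32,42): 10 bp
  [42,44): 2 bp
  [44,57): 13 bp
  [57,73): 16 bp
  [73,83): 10 bp
  [83,93): 10 bp
  [93,110): 17 bp
  [110,112): 2 bp
  [112,128): 16 bp
  [128,132): 4 bp
  [132,144): 12 bp
  [144,152): 8 bp
  [152,154): 2 bp
  [154,166): 12 bp
  [166,177): 11 bp
  [177,187): 10 bp
  [187,196): 9 bp
  [196,197): 1 bp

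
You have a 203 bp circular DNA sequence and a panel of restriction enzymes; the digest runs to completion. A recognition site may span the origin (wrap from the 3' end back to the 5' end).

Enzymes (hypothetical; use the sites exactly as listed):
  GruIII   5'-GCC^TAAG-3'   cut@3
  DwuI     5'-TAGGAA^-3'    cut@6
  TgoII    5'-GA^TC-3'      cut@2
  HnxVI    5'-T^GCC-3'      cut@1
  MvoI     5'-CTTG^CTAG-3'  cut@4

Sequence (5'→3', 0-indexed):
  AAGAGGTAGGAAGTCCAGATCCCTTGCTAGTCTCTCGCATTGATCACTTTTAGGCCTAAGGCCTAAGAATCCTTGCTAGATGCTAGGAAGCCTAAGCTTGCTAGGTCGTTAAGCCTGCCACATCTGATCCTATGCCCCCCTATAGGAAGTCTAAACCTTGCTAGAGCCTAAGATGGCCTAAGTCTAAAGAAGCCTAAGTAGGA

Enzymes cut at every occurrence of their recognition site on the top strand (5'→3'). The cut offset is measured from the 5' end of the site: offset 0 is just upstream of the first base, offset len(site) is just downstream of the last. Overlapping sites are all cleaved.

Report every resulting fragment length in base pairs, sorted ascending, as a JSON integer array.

Scan for sites:
  GruIII (GCCTAAG, off=3): starts [53, 60, 89, 165, 175, 191] → cuts [56, 63, 92, 168, 178, 194]
  DwuI (TAGGAA, off=6): starts [6, 83, 142, 198] → cuts [1, 12, 89, 148]
  TgoII (GATC, off=2): starts [17, 41, 125] → cuts [19, 43, 127]
  HnxVI (TGCC, off=1): starts [115, 132] → cuts [116, 133]
  MvoI (CTTGCTAG, off=4): starts [22, 71, 96, 156] → cuts [26, 75, 100, 160]

All cut coordinates (distinct, sorted): [1, 12, 19, 26, 43, 56, 63, 75, 89, 92, 100, 116, 127, 133, 148, 160, 168, 178, 194]

Fragment lengths:
  1→12: 11 bp
  12→19: 7 bp
  19→26: 7 bp
  26→43: 17 bp
  43→56: 13 bp
  56→63: 7 bp
  63→75: 12 bp
  75→89: 14 bp
  89→92: 3 bp
  92→100: 8 bp
  100→116: 16 bp
  116→127: 11 bp
  127→133: 6 bp
  133→148: 15 bp
  148→160: 12 bp
  160→168: 8 bp
  168→178: 10 bp
  178→194: 16 bp
  194→1 (wrap): 203-194+1 = 10 bp

[3,6,7,7,7,8,8,10,10,11,11,12,12,13,14,15,16,16,17]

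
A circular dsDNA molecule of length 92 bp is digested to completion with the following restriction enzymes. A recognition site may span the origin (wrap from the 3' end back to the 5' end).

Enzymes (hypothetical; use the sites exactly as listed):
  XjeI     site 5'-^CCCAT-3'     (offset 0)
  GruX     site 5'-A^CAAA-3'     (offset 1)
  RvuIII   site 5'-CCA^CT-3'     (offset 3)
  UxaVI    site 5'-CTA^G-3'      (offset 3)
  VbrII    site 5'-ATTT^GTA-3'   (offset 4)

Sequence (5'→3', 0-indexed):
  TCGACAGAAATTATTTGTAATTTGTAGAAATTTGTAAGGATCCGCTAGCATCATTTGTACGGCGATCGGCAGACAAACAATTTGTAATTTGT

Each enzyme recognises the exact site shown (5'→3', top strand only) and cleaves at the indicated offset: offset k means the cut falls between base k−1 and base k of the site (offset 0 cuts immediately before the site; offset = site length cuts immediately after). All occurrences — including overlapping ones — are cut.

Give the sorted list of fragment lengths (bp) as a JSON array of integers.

Site scan:
  XjeI (CCCAT, off=0): no sites
  GruX ACAAA/1: at [72] ⇒ [73]
  RvuIII (CCACT, off=3): no sites
  UxaVI CTAG/3: at [44] ⇒ [47]
  VbrII ATTTGTA/4: at [12, 19, 29, 52, 79] ⇒ [16, 23, 33, 56, 83]

Pooled cuts: [16, 23, 33, 47, 56, 73, 83]

Fragments:
  16→23: 7 bp
  23→33: 10 bp
  33→47: 14 bp
  47→56: 9 bp
  56→73: 17 bp
  73→83: 10 bp
  83→16 (wrap): 92-83+16 = 25 bp

[7,9,10,10,14,17,25]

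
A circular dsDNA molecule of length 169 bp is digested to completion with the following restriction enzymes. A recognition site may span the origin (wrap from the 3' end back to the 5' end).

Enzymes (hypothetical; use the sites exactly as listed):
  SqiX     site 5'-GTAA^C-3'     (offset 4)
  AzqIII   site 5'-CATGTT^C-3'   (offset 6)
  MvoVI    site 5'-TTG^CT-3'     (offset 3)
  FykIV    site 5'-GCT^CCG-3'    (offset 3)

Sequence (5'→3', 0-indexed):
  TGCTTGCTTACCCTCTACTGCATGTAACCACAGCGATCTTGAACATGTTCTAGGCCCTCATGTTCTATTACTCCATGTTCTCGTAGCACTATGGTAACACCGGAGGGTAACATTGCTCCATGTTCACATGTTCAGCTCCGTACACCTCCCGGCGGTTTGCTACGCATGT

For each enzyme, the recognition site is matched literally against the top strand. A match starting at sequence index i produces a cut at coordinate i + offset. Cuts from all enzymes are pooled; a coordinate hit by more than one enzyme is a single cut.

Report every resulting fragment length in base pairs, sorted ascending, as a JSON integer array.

[4,5,5,8,9,12,13,15,15,18,21,22,22]

Site scan:
  SqiX GTAAC/4: at [23, 93, 106] ⇒ [27, 97, 110]
  AzqIII CATGTTC/6: at [43, 58, 73, 118, 126] ⇒ [49, 64, 79, 124, 132]
  MvoVI TTGCT/3: at [3, 112, 156, 168] ⇒ [2, 6, 115, 159]
  FykIV GCTCCG/3: at [134] ⇒ [137]

Pooled cuts: [2, 6, 27, 49, 64, 79, 97, 110, 115, 124, 132, 137, 159]

Fragments:
  2→6: 4 bp
  6→27: 21 bp
  27→49: 22 bp
  49→64: 15 bp
  64→79: 15 bp
  79→97: 18 bp
  97→110: 13 bp
  110→115: 5 bp
  115→124: 9 bp
  124→132: 8 bp
  132→137: 5 bp
  137→159: 22 bp
  159→2 (wrap): 169-159+2 = 12 bp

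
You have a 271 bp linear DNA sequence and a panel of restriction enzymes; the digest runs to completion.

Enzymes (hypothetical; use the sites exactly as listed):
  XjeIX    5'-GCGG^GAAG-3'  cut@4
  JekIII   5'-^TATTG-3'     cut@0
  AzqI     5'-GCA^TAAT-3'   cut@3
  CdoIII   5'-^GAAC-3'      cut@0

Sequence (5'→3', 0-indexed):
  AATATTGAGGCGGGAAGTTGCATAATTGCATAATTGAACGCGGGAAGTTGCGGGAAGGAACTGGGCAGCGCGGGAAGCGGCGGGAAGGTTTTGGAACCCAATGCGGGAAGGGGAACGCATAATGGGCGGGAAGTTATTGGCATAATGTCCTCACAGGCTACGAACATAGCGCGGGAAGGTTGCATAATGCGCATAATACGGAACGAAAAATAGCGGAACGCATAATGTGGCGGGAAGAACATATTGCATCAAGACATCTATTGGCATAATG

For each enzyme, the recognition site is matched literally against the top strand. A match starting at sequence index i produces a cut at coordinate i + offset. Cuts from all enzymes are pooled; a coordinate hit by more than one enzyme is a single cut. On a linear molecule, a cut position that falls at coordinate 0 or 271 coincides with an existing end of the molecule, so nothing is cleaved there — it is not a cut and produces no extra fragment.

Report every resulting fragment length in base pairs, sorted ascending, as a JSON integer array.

[2,3,4,5,5,5,5,6,7,7,7,8,8,8,8,9,9,10,10,10,10,10,11,11,13,13,15,16,17,19]

Scan for sites:
  XjeIX (GCGGGAAG, off=4): starts [9, 39, 49, 69, 79, 102, 125, 170, 229] → cuts [13, 43, 53, 73, 83, 106, 129, 174, 233]
  JekIII (TATTG, off=0): starts [2, 134, 241, 258] → cuts [2, 134, 241, 258]
  AzqI (GCATAAT, off=3): starts [19, 27, 116, 139, 181, 190, 219, 263] → cuts [22, 30, 119, 142, 184, 193, 222, 266]
  CdoIII (GAAC, off=0): starts [35, 57, 93, 112, 161, 200, 215, 236] → cuts [35, 57, 93, 112, 161, 200, 215, 236]

All cut coordinates (distinct, sorted): [2, 13, 22, 30, 35, 43, 53, 57, 73, 83, 93, 106, 112, 119, 129, 134, 142, 161, 174, 184, 193, 200, 215, 222, 233, 236, 241, 258, 266]

Fragment lengths:
  [0,2): 2 bp
  [2,13): 11 bp
  [13,22): 9 bp
  [22,30): 8 bp
  [30,35): 5 bp
  [35,43): 8 bp
  [43,53): 10 bp
  [53,57): 4 bp
  [57,73): 16 bp
  [73,83): 10 bp
  [83,93): 10 bp
  [93,106): 13 bp
  [106,112): 6 bp
  [112,119): 7 bp
  [119,129): 10 bp
  [129,134): 5 bp
  [134,142): 8 bp
  [142,161): 19 bp
  [161,174): 13 bp
  [174,184): 10 bp
  [184,193): 9 bp
  [193,200): 7 bp
  [200,215): 15 bp
  [215,222): 7 bp
  [222,233): 11 bp
  [233,236): 3 bp
  [236,241): 5 bp
  [241,258): 17 bp
  [258,266): 8 bp
  [266,271): 5 bp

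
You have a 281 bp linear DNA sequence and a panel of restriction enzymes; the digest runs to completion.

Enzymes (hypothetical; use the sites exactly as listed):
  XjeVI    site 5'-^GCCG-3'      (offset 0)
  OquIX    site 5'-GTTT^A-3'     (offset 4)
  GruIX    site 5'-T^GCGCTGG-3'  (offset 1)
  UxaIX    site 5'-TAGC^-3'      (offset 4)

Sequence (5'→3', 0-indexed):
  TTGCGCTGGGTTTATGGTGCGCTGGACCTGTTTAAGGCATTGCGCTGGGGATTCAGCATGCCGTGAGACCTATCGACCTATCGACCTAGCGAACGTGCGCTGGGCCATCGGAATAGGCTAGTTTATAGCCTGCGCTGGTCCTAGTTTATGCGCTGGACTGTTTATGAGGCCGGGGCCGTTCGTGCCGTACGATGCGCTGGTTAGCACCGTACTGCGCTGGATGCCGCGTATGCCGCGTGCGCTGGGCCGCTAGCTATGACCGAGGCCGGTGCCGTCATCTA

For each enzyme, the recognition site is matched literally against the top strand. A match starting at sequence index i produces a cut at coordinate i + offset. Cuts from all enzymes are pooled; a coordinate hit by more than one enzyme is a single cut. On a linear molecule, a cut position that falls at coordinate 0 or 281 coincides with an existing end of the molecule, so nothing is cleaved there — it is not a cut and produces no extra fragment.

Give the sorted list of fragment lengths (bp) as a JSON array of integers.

[2,2,2,5,5,5,6,6,6,7,7,8,8,9,9,9,9,10,10,11,11,12,14,15,16,18,28,31]

Site scan:
  XjeVI GCCG/0: at [59, 168, 174, 183, 222, 231, 245, 264, 270] ⇒ [59, 168, 174, 183, 222, 231, 245, 264, 270]
  OquIX GTTTA/4: at [9, 29, 120, 143, 159] ⇒ [13, 33, 124, 147, 163]
  GruIX TGCGCTGG/1: at [1, 17, 40, 95, 130, 148, 192, 212, 237] ⇒ [2, 18, 41, 96, 131, 149, 193, 213, 238]
  UxaIX TAGC/4: at [86, 125, 201, 250] ⇒ [90, 129, 205, 254]

All cut coordinates (distinct, sorted): [2, 13, 18, 33, 41, 59, 90, 96, 124, 129, 131, 147, 149, 163, 168, 174, 183, 193, 205, 213, 222, 231, 238, 245, 254, 264, 270]

Fragments:
  [0,2): 2 bp
  [2,13): 11 bp
  [13,18): 5 bp
  [18,33): 15 bp
  [33,41): 8 bp
  [41,59): 18 bp
  [59,90): 31 bp
  [90,96): 6 bp
  [96,124): 28 bp
  [124,129): 5 bp
  [129,131): 2 bp
  [131,147): 16 bp
  [147,149): 2 bp
  [149,163): 14 bp
  [163,168): 5 bp
  [168,174): 6 bp
  [174,183): 9 bp
  [183,193): 10 bp
  [193,205): 12 bp
  [205,213): 8 bp
  [213,222): 9 bp
  [222,231): 9 bp
  [231,238): 7 bp
  [238,245): 7 bp
  [245,254): 9 bp
  [254,264): 10 bp
  [264,270): 6 bp
  [270,281): 11 bp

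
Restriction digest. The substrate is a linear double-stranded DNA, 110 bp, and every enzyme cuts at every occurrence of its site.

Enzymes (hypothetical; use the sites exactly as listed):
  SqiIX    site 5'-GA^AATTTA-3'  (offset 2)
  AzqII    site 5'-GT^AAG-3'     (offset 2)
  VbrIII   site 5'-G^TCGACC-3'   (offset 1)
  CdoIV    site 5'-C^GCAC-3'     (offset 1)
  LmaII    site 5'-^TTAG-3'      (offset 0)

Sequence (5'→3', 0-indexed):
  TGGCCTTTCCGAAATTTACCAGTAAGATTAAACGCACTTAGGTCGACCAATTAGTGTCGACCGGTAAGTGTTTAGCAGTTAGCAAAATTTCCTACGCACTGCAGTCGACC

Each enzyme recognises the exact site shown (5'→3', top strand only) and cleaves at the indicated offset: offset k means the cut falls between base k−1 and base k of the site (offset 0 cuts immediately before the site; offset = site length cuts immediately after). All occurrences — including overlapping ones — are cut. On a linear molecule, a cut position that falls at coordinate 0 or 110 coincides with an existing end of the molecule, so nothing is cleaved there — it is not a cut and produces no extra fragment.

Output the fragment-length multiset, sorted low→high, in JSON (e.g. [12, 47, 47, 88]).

Per-enzyme occurrences:
  SqiIX GAAATTTA/2: at [10] ⇒ [12]
  AzqII GTAAG/2: at [21, 63] ⇒ [23, 65]
  VbrIII GTCGACC/1: at [41, 55, 103] ⇒ [42, 56, 104]
  CdoIV CGCAC/1: at [32, 94] ⇒ [33, 95]
  LmaII TTAG/0: at [37, 50, 71, 78] ⇒ [37, 50, 71, 78]

All cut coordinates (distinct, sorted): [12, 23, 33, 37, 42, 50, 56, 65, 71, 78, 95, 104]

Fragments:
  [0,12): 12 bp
  [12,23): 11 bp
  [23,33): 10 bp
  [33,37): 4 bp
  [37,42): 5 bp
  [42,50): 8 bp
  [50,56): 6 bp
  [56,65): 9 bp
  [65,71): 6 bp
  [71,78): 7 bp
  [78,95): 17 bp
  [95,104): 9 bp
  [104,110): 6 bp

[4,5,6,6,6,7,8,9,9,10,11,12,17]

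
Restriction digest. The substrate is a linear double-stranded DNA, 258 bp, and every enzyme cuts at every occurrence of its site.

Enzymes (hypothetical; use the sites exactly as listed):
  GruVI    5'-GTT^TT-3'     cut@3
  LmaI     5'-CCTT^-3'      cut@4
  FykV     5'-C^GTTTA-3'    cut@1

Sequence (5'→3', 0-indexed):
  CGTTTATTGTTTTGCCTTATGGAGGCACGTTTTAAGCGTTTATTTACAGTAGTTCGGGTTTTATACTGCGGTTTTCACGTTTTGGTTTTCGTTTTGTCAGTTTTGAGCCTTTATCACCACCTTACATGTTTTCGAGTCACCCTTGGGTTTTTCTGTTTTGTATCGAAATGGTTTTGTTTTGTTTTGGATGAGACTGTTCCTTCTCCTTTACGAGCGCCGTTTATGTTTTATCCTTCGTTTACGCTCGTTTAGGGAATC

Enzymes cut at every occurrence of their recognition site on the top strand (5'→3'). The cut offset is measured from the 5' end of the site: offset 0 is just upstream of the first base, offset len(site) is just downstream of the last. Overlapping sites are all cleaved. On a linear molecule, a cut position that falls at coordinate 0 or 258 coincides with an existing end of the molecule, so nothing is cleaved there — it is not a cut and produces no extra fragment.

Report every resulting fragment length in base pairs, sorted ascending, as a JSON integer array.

Scan for sites:
  GruVI GTTTT/3: at [8, 28, 57, 70, 78, 84, 90, 99, 127, 146, 154, 170, 175, 180, 224] ⇒ [11, 31, 60, 73, 81, 87, 93, 102, 130, 149, 157, 173, 178, 183, 227]
  LmaI CCTT/4: at [14, 107, 119, 140, 198, 204, 231] ⇒ [18, 111, 123, 144, 202, 208, 235]
  FykV CGTTTA/1: at [0, 36, 217, 235, 245] ⇒ [1, 37, 218, 236, 246]

Pooled cuts: [1, 11, 18, 31, 37, 60, 73, 81, 87, 93, 102, 111, 123, 130, 144, 149, 157, 173, 178, 183, 202, 208, 218, 227, 235, 236, 246]

Fragments:
  [0,1): 1 bp
  [1,11): 10 bp
  [11,18): 7 bp
  [18,31): 13 bp
  [31,37): 6 bp
  [37,60): 23 bp
  [60,73): 13 bp
  [73,81): 8 bp
  [81,87): 6 bp
  [87,93): 6 bp
  [93,102): 9 bp
  [102,111): 9 bp
  [111,123): 12 bp
  [123,130): 7 bp
  [130,144): 14 bp
  [144,149): 5 bp
  [149,157): 8 bp
  [157,173): 16 bp
  [173,178): 5 bp
  [178,183): 5 bp
  [183,202): 19 bp
  [202,208): 6 bp
  [208,218): 10 bp
  [218,227): 9 bp
  [227,235): 8 bp
  [235,236): 1 bp
  [236,246): 10 bp
  [246,258): 12 bp

[1,1,5,5,5,6,6,6,6,7,7,8,8,8,9,9,9,10,10,10,12,12,13,13,14,16,19,23]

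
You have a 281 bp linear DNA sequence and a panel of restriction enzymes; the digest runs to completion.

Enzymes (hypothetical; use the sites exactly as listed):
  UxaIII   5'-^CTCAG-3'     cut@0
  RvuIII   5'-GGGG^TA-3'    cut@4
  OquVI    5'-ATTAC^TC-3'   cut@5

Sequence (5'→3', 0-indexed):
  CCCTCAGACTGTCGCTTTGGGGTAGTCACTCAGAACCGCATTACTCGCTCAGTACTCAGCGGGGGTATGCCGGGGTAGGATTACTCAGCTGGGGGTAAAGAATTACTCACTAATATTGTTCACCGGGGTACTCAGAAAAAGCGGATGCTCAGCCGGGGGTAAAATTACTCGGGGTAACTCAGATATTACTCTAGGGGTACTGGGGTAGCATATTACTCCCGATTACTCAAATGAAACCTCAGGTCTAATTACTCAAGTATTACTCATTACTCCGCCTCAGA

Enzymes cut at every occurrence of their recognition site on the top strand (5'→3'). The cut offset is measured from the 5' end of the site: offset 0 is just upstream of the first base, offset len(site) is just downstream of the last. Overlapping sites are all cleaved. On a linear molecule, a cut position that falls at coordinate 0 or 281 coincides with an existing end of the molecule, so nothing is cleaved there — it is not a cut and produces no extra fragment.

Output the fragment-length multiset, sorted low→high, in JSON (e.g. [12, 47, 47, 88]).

Site scan:
  UxaIII (CTCAG, off=0): starts [2, 28, 47, 54, 83, 130, 147, 177, 237, 275] → cuts [2, 28, 47, 54, 83, 130, 147, 177, 237, 275]
  RvuIII (GGGGTA, off=4): starts [18, 61, 71, 91, 124, 155, 170, 193, 201] → cuts [22, 65, 75, 95, 128, 159, 174, 197, 205]
  OquVI (ATTACTC, off=5): starts [39, 79, 101, 163, 184, 211, 221, 247, 258, 265] → cuts [44, 84, 106, 168, 189, 216, 226, 252, 263, 270]

All cut coordinates (distinct, sorted): [2, 22, 28, 44, 47, 54, 65, 75, 83, 84, 95, 106, 128, 130, 147, 159, 168, 174, 177, 189, 197, 205, 216, 226, 237, 252, 263, 270, 275]

Fragment lengths:
  [0,2): 2 bp
  [2,22): 20 bp
  [22,28): 6 bp
  [28,44): 16 bp
  [44,47): 3 bp
  [47,54): 7 bp
  [54,65): 11 bp
  [65,75): 10 bp
  [75,83): 8 bp
  [83,84): 1 bp
  [84,95): 11 bp
  [95,106): 11 bp
  [106,128): 22 bp
  [128,130): 2 bp
  [130,147): 17 bp
  [147,159): 12 bp
  [159,168): 9 bp
  [168,174): 6 bp
  [174,177): 3 bp
  [177,189): 12 bp
  [189,197): 8 bp
  [197,205): 8 bp
  [205,216): 11 bp
  [216,226): 10 bp
  [226,237): 11 bp
  [237,252): 15 bp
  [252,263): 11 bp
  [263,270): 7 bp
  [270,275): 5 bp
  [275,281): 6 bp

[1,2,2,3,3,5,6,6,6,7,7,8,8,8,9,10,10,11,11,11,11,11,11,12,12,15,16,17,20,22]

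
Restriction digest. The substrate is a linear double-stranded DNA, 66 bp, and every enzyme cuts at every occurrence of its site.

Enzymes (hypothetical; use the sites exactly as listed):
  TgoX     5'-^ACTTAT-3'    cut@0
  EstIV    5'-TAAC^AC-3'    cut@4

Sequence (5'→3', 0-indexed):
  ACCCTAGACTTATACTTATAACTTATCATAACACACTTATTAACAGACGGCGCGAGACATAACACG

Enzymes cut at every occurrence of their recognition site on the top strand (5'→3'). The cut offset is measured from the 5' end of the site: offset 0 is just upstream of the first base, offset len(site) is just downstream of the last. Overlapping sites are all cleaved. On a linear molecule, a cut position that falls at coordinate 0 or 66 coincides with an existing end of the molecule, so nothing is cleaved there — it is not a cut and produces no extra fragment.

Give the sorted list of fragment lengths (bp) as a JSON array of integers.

Per-enzyme occurrences:
  TgoX (ACTTAT, off=0): starts [7, 13, 20, 34] → cuts [7, 13, 20, 34]
  EstIV (TAACAC, off=4): starts [28, 59] → cuts [32, 63]

All cut coordinates (distinct, sorted): [7, 13, 20, 32, 34, 63]

Fragment lengths:
  [0,7): 7 bp
  [7,13): 6 bp
  [13,20): 7 bp
  [20,32): 12 bp
  [32,34): 2 bp
  [34,63): 29 bp
  [63,66): 3 bp

[2,3,6,7,7,12,29]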